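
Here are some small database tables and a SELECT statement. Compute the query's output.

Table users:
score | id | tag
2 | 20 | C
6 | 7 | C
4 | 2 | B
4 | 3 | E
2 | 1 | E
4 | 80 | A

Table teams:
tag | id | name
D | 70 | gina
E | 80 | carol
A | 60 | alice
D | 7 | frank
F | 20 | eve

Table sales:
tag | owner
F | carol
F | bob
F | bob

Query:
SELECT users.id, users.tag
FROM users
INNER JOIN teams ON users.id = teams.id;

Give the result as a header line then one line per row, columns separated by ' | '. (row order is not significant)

== RESULT ==
users.id | users.tag
20 | C
7 | C
80 | A

Derivation:
After JOIN teams (3 rows):
users.score | users.id | users.tag | teams.tag | teams.id | teams.name
2 | 20 | C | F | 20 | eve
6 | 7 | C | D | 7 | frank
4 | 80 | A | E | 80 | carol
After SELECT (3 rows):
users.id | users.tag
20 | C
7 | C
80 | A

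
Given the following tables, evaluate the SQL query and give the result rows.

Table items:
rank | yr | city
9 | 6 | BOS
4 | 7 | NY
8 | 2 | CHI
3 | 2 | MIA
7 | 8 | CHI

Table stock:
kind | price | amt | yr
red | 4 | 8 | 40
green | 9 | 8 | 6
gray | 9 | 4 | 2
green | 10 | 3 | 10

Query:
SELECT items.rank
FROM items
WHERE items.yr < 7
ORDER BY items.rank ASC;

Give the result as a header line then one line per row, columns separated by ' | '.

After WHERE (3 rows):
items.rank | items.yr | items.city
9 | 6 | BOS
8 | 2 | CHI
3 | 2 | MIA
After SELECT (3 rows):
items.rank
9
8
3
After ORDER BY (3 rows):
items.rank
3
8
9

== RESULT ==
items.rank
3
8
9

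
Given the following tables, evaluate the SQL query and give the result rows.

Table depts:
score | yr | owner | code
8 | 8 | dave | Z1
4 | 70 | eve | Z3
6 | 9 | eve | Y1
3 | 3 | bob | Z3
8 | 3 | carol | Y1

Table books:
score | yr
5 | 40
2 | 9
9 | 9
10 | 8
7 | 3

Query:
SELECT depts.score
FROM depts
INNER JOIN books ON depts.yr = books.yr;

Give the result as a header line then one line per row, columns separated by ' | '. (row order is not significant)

== RESULT ==
depts.score
8
6
6
3
8

Derivation:
After JOIN books (5 rows):
depts.score | depts.yr | depts.owner | depts.code | books.score | books.yr
8 | 8 | dave | Z1 | 10 | 8
6 | 9 | eve | Y1 | 2 | 9
6 | 9 | eve | Y1 | 9 | 9
3 | 3 | bob | Z3 | 7 | 3
8 | 3 | carol | Y1 | 7 | 3
After SELECT (5 rows):
depts.score
8
6
6
3
8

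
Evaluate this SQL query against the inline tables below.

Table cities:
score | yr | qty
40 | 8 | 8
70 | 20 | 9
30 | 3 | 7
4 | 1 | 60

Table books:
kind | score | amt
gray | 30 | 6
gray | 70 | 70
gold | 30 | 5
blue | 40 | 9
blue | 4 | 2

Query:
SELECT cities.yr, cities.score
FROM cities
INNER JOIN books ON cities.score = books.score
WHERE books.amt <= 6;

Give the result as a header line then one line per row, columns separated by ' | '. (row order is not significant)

== RESULT ==
cities.yr | cities.score
3 | 30
3 | 30
1 | 4

Derivation:
After JOIN books (5 rows):
cities.score | cities.yr | cities.qty | books.kind | books.score | books.amt
40 | 8 | 8 | blue | 40 | 9
70 | 20 | 9 | gray | 70 | 70
30 | 3 | 7 | gray | 30 | 6
30 | 3 | 7 | gold | 30 | 5
4 | 1 | 60 | blue | 4 | 2
After WHERE (3 rows):
cities.score | cities.yr | cities.qty | books.kind | books.score | books.amt
30 | 3 | 7 | gray | 30 | 6
30 | 3 | 7 | gold | 30 | 5
4 | 1 | 60 | blue | 4 | 2
After SELECT (3 rows):
cities.yr | cities.score
3 | 30
3 | 30
1 | 4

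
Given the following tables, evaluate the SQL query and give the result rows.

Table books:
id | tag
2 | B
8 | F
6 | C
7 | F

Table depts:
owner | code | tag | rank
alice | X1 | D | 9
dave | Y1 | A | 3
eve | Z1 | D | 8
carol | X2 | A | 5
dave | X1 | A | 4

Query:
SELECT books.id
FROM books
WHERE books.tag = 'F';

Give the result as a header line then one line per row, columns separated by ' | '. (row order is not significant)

After WHERE (2 rows):
books.id | books.tag
8 | F
7 | F
After SELECT (2 rows):
books.id
8
7

== RESULT ==
books.id
8
7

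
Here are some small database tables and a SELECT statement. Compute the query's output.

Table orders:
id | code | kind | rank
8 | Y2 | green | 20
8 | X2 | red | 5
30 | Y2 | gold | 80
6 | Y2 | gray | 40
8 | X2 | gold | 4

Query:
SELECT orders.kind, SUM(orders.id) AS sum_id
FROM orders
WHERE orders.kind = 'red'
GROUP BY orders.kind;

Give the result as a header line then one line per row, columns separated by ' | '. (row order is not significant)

== RESULT ==
orders.kind | sum_id
red | 8

Derivation:
After WHERE (1 rows):
orders.id | orders.code | orders.kind | orders.rank
8 | X2 | red | 5
After GROUP BY (1 rows):
orders.kind | sum_id
red | 8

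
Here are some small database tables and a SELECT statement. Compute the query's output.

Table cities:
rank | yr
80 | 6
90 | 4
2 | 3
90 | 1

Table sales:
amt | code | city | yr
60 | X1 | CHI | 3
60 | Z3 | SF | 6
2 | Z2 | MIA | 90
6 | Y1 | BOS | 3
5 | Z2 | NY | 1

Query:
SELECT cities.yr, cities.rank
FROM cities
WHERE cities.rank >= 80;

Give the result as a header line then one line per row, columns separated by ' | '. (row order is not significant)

After WHERE (3 rows):
cities.rank | cities.yr
80 | 6
90 | 4
90 | 1
After SELECT (3 rows):
cities.yr | cities.rank
6 | 80
4 | 90
1 | 90

== RESULT ==
cities.yr | cities.rank
6 | 80
4 | 90
1 | 90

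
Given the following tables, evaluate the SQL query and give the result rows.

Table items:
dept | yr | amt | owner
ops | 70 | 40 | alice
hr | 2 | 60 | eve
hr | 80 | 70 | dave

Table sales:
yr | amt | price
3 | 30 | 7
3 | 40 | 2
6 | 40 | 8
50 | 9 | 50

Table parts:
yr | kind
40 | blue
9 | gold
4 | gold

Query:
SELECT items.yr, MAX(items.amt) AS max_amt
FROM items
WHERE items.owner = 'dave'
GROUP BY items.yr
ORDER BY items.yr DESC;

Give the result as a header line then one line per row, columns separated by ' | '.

== RESULT ==
items.yr | max_amt
80 | 70

Derivation:
After WHERE (1 rows):
items.dept | items.yr | items.amt | items.owner
hr | 80 | 70 | dave
After GROUP BY (1 rows):
items.yr | max_amt
80 | 70
After ORDER BY (1 rows):
items.yr | max_amt
80 | 70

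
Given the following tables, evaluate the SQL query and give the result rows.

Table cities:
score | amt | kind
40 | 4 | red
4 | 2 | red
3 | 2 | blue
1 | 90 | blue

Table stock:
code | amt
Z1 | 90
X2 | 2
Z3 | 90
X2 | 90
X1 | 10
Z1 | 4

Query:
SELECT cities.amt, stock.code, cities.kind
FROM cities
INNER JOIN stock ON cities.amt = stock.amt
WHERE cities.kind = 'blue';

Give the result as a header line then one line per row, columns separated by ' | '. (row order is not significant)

== RESULT ==
cities.amt | stock.code | cities.kind
2 | X2 | blue
90 | Z1 | blue
90 | Z3 | blue
90 | X2 | blue

Derivation:
After JOIN stock (6 rows):
cities.score | cities.amt | cities.kind | stock.code | stock.amt
40 | 4 | red | Z1 | 4
4 | 2 | red | X2 | 2
3 | 2 | blue | X2 | 2
1 | 90 | blue | Z1 | 90
1 | 90 | blue | Z3 | 90
1 | 90 | blue | X2 | 90
After WHERE (4 rows):
cities.score | cities.amt | cities.kind | stock.code | stock.amt
3 | 2 | blue | X2 | 2
1 | 90 | blue | Z1 | 90
1 | 90 | blue | Z3 | 90
1 | 90 | blue | X2 | 90
After SELECT (4 rows):
cities.amt | stock.code | cities.kind
2 | X2 | blue
90 | Z1 | blue
90 | Z3 | blue
90 | X2 | blue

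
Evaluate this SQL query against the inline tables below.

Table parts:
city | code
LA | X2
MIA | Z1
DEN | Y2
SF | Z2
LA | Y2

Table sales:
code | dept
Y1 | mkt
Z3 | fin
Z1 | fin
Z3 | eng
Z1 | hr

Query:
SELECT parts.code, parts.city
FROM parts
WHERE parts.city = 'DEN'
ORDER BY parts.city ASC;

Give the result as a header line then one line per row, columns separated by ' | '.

After WHERE (1 rows):
parts.city | parts.code
DEN | Y2
After SELECT (1 rows):
parts.code | parts.city
Y2 | DEN
After ORDER BY (1 rows):
parts.code | parts.city
Y2 | DEN

== RESULT ==
parts.code | parts.city
Y2 | DEN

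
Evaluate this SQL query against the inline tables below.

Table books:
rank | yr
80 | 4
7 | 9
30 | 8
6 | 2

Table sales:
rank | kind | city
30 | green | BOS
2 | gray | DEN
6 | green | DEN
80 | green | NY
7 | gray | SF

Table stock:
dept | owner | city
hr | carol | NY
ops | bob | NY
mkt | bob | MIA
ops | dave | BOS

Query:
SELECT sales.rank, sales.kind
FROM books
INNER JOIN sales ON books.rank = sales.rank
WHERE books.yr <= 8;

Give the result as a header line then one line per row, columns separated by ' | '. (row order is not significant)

After JOIN sales (4 rows):
books.rank | books.yr | sales.rank | sales.kind | sales.city
80 | 4 | 80 | green | NY
7 | 9 | 7 | gray | SF
30 | 8 | 30 | green | BOS
6 | 2 | 6 | green | DEN
After WHERE (3 rows):
books.rank | books.yr | sales.rank | sales.kind | sales.city
80 | 4 | 80 | green | NY
30 | 8 | 30 | green | BOS
6 | 2 | 6 | green | DEN
After SELECT (3 rows):
sales.rank | sales.kind
80 | green
30 | green
6 | green

== RESULT ==
sales.rank | sales.kind
80 | green
30 | green
6 | green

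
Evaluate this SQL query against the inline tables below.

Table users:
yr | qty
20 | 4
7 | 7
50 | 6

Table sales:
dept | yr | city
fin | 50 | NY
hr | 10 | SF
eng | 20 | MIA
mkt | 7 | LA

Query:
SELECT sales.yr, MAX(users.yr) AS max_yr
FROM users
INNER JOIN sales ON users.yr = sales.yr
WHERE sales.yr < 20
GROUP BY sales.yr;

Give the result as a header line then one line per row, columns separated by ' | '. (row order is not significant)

== RESULT ==
sales.yr | max_yr
7 | 7

Derivation:
After JOIN sales (3 rows):
users.yr | users.qty | sales.dept | sales.yr | sales.city
20 | 4 | eng | 20 | MIA
7 | 7 | mkt | 7 | LA
50 | 6 | fin | 50 | NY
After WHERE (1 rows):
users.yr | users.qty | sales.dept | sales.yr | sales.city
7 | 7 | mkt | 7 | LA
After GROUP BY (1 rows):
sales.yr | max_yr
7 | 7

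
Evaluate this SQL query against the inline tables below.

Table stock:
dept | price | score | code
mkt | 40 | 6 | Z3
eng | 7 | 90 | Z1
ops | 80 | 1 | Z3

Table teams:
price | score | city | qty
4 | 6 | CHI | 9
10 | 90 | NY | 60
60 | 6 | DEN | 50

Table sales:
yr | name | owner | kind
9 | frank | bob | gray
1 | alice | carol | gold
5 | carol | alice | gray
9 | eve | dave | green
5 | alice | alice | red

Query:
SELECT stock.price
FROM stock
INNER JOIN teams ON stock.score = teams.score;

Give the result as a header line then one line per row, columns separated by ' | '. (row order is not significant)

After JOIN teams (3 rows):
stock.dept | stock.price | stock.score | stock.code | teams.price | teams.score | teams.city | teams.qty
mkt | 40 | 6 | Z3 | 4 | 6 | CHI | 9
mkt | 40 | 6 | Z3 | 60 | 6 | DEN | 50
eng | 7 | 90 | Z1 | 10 | 90 | NY | 60
After SELECT (3 rows):
stock.price
40
40
7

== RESULT ==
stock.price
40
40
7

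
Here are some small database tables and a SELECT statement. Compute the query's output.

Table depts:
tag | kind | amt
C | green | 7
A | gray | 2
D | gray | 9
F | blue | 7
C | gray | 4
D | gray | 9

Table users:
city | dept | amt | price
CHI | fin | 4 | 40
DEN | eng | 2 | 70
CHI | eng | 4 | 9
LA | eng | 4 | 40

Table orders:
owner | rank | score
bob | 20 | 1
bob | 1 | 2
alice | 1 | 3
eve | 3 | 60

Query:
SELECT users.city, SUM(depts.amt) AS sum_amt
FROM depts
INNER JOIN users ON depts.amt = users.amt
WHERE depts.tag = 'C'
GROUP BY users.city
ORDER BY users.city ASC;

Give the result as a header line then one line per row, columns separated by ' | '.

== RESULT ==
users.city | sum_amt
CHI | 8
LA | 4

Derivation:
After JOIN users (4 rows):
depts.tag | depts.kind | depts.amt | users.city | users.dept | users.amt | users.price
A | gray | 2 | DEN | eng | 2 | 70
C | gray | 4 | CHI | fin | 4 | 40
C | gray | 4 | CHI | eng | 4 | 9
C | gray | 4 | LA | eng | 4 | 40
After WHERE (3 rows):
depts.tag | depts.kind | depts.amt | users.city | users.dept | users.amt | users.price
C | gray | 4 | CHI | fin | 4 | 40
C | gray | 4 | CHI | eng | 4 | 9
C | gray | 4 | LA | eng | 4 | 40
After GROUP BY (2 rows):
users.city | sum_amt
CHI | 8
LA | 4
After ORDER BY (2 rows):
users.city | sum_amt
CHI | 8
LA | 4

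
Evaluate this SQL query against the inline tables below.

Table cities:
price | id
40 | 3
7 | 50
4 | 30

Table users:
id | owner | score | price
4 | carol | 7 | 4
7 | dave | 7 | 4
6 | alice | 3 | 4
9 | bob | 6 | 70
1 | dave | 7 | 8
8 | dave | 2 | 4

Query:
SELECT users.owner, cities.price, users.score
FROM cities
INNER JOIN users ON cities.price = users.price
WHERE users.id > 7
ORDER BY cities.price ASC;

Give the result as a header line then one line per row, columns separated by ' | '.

== RESULT ==
users.owner | cities.price | users.score
dave | 4 | 2

Derivation:
After JOIN users (4 rows):
cities.price | cities.id | users.id | users.owner | users.score | users.price
4 | 30 | 4 | carol | 7 | 4
4 | 30 | 7 | dave | 7 | 4
4 | 30 | 6 | alice | 3 | 4
4 | 30 | 8 | dave | 2 | 4
After WHERE (1 rows):
cities.price | cities.id | users.id | users.owner | users.score | users.price
4 | 30 | 8 | dave | 2 | 4
After SELECT (1 rows):
users.owner | cities.price | users.score
dave | 4 | 2
After ORDER BY (1 rows):
users.owner | cities.price | users.score
dave | 4 | 2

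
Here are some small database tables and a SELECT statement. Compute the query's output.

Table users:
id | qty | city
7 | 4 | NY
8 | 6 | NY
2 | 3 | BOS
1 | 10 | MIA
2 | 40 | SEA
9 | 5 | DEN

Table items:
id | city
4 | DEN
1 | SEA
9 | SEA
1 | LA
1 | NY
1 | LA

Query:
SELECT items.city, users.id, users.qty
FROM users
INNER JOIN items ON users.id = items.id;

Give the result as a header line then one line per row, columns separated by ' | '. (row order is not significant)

After JOIN items (5 rows):
users.id | users.qty | users.city | items.id | items.city
1 | 10 | MIA | 1 | SEA
1 | 10 | MIA | 1 | LA
1 | 10 | MIA | 1 | NY
1 | 10 | MIA | 1 | LA
9 | 5 | DEN | 9 | SEA
After SELECT (5 rows):
items.city | users.id | users.qty
SEA | 1 | 10
LA | 1 | 10
NY | 1 | 10
LA | 1 | 10
SEA | 9 | 5

== RESULT ==
items.city | users.id | users.qty
SEA | 1 | 10
LA | 1 | 10
NY | 1 | 10
LA | 1 | 10
SEA | 9 | 5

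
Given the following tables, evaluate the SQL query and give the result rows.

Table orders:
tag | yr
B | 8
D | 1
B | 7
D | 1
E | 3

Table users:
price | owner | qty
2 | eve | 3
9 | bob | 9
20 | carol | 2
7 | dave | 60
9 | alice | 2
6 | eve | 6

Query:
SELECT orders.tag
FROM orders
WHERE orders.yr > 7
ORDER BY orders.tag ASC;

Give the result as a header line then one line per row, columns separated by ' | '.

== RESULT ==
orders.tag
B

Derivation:
After WHERE (1 rows):
orders.tag | orders.yr
B | 8
After SELECT (1 rows):
orders.tag
B
After ORDER BY (1 rows):
orders.tag
B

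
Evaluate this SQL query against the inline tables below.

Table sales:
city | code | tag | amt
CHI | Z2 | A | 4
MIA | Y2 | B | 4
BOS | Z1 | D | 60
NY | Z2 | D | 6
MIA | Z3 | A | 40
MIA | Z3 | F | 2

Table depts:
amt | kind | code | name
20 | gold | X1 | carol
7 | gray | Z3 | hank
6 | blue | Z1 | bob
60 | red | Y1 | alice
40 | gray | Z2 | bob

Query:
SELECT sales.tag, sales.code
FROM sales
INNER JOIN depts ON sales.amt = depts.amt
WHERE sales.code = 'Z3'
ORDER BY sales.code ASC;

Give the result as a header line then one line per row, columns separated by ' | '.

After JOIN depts (3 rows):
sales.city | sales.code | sales.tag | sales.amt | depts.amt | depts.kind | depts.code | depts.name
BOS | Z1 | D | 60 | 60 | red | Y1 | alice
NY | Z2 | D | 6 | 6 | blue | Z1 | bob
MIA | Z3 | A | 40 | 40 | gray | Z2 | bob
After WHERE (1 rows):
sales.city | sales.code | sales.tag | sales.amt | depts.amt | depts.kind | depts.code | depts.name
MIA | Z3 | A | 40 | 40 | gray | Z2 | bob
After SELECT (1 rows):
sales.tag | sales.code
A | Z3
After ORDER BY (1 rows):
sales.tag | sales.code
A | Z3

== RESULT ==
sales.tag | sales.code
A | Z3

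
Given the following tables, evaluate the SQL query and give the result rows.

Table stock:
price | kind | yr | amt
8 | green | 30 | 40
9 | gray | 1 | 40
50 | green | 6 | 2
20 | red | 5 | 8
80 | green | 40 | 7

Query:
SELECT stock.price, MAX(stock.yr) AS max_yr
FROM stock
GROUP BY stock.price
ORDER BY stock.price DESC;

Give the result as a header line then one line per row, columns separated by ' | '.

After GROUP BY (5 rows):
stock.price | max_yr
8 | 30
9 | 1
50 | 6
20 | 5
80 | 40
After ORDER BY (5 rows):
stock.price | max_yr
80 | 40
50 | 6
20 | 5
9 | 1
8 | 30

== RESULT ==
stock.price | max_yr
80 | 40
50 | 6
20 | 5
9 | 1
8 | 30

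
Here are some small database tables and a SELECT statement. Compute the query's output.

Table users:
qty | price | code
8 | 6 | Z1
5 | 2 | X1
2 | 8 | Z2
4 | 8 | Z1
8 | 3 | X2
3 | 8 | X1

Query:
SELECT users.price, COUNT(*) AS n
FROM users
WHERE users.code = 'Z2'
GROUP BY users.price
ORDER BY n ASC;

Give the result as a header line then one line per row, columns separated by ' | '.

== RESULT ==
users.price | n
8 | 1

Derivation:
After WHERE (1 rows):
users.qty | users.price | users.code
2 | 8 | Z2
After GROUP BY (1 rows):
users.price | n
8 | 1
After ORDER BY (1 rows):
users.price | n
8 | 1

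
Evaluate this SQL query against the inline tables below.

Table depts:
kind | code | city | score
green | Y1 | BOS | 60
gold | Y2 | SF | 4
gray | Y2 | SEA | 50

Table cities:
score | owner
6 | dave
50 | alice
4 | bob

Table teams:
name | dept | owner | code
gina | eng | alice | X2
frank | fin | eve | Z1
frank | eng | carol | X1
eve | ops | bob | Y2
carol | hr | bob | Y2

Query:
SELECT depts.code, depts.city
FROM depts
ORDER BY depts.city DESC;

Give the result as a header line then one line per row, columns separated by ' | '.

After SELECT (3 rows):
depts.code | depts.city
Y1 | BOS
Y2 | SF
Y2 | SEA
After ORDER BY (3 rows):
depts.code | depts.city
Y2 | SF
Y2 | SEA
Y1 | BOS

== RESULT ==
depts.code | depts.city
Y2 | SF
Y2 | SEA
Y1 | BOS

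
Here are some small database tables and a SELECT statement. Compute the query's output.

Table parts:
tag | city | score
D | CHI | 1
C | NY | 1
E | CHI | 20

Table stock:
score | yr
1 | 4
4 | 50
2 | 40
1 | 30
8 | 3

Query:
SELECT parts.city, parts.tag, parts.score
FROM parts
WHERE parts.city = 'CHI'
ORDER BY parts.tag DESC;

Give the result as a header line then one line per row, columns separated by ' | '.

After WHERE (2 rows):
parts.tag | parts.city | parts.score
D | CHI | 1
E | CHI | 20
After SELECT (2 rows):
parts.city | parts.tag | parts.score
CHI | D | 1
CHI | E | 20
After ORDER BY (2 rows):
parts.city | parts.tag | parts.score
CHI | E | 20
CHI | D | 1

== RESULT ==
parts.city | parts.tag | parts.score
CHI | E | 20
CHI | D | 1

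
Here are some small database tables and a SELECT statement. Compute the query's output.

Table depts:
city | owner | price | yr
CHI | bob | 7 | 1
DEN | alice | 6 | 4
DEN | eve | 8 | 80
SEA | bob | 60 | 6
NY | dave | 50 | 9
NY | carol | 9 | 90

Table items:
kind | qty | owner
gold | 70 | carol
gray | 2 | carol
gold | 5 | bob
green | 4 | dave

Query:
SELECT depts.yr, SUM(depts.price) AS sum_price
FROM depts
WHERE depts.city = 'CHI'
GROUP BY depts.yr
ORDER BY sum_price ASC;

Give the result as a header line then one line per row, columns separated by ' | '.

== RESULT ==
depts.yr | sum_price
1 | 7

Derivation:
After WHERE (1 rows):
depts.city | depts.owner | depts.price | depts.yr
CHI | bob | 7 | 1
After GROUP BY (1 rows):
depts.yr | sum_price
1 | 7
After ORDER BY (1 rows):
depts.yr | sum_price
1 | 7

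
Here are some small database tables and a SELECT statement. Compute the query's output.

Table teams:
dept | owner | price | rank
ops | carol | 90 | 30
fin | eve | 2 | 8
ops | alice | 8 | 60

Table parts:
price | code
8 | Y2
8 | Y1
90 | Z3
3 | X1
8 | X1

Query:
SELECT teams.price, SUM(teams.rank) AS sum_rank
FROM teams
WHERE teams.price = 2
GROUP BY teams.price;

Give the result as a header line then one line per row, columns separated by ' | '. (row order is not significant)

After WHERE (1 rows):
teams.dept | teams.owner | teams.price | teams.rank
fin | eve | 2 | 8
After GROUP BY (1 rows):
teams.price | sum_rank
2 | 8

== RESULT ==
teams.price | sum_rank
2 | 8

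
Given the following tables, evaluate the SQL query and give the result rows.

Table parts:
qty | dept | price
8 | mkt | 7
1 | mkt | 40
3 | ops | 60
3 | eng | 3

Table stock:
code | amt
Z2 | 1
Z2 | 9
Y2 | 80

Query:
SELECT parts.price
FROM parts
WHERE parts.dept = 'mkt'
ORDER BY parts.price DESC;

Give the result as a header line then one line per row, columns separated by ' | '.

== RESULT ==
parts.price
40
7

Derivation:
After WHERE (2 rows):
parts.qty | parts.dept | parts.price
8 | mkt | 7
1 | mkt | 40
After SELECT (2 rows):
parts.price
7
40
After ORDER BY (2 rows):
parts.price
40
7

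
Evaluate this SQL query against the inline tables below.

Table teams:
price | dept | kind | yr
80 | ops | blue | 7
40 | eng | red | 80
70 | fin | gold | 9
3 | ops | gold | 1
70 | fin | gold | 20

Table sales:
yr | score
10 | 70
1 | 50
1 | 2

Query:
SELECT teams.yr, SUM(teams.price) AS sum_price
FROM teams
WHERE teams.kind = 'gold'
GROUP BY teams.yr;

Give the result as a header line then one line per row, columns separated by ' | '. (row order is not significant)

== RESULT ==
teams.yr | sum_price
9 | 70
1 | 3
20 | 70

Derivation:
After WHERE (3 rows):
teams.price | teams.dept | teams.kind | teams.yr
70 | fin | gold | 9
3 | ops | gold | 1
70 | fin | gold | 20
After GROUP BY (3 rows):
teams.yr | sum_price
9 | 70
1 | 3
20 | 70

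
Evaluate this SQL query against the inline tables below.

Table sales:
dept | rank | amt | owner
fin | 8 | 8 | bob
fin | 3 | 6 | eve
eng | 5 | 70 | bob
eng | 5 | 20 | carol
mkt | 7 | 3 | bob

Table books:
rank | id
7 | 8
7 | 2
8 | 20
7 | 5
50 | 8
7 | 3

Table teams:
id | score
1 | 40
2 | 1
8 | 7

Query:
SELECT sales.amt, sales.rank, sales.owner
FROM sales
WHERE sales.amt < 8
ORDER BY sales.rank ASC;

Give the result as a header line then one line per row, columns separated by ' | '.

== RESULT ==
sales.amt | sales.rank | sales.owner
6 | 3 | eve
3 | 7 | bob

Derivation:
After WHERE (2 rows):
sales.dept | sales.rank | sales.amt | sales.owner
fin | 3 | 6 | eve
mkt | 7 | 3 | bob
After SELECT (2 rows):
sales.amt | sales.rank | sales.owner
6 | 3 | eve
3 | 7 | bob
After ORDER BY (2 rows):
sales.amt | sales.rank | sales.owner
6 | 3 | eve
3 | 7 | bob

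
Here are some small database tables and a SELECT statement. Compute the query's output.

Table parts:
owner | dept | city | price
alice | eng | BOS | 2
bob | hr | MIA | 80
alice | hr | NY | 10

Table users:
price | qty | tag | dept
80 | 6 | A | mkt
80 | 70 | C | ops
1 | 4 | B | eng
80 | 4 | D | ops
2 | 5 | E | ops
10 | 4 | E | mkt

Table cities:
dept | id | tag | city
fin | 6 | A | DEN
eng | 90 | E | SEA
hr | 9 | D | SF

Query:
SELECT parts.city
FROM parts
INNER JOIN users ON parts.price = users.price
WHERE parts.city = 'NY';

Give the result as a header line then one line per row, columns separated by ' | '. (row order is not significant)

== RESULT ==
parts.city
NY

Derivation:
After JOIN users (5 rows):
parts.owner | parts.dept | parts.city | parts.price | users.price | users.qty | users.tag | users.dept
alice | eng | BOS | 2 | 2 | 5 | E | ops
bob | hr | MIA | 80 | 80 | 6 | A | mkt
bob | hr | MIA | 80 | 80 | 70 | C | ops
bob | hr | MIA | 80 | 80 | 4 | D | ops
alice | hr | NY | 10 | 10 | 4 | E | mkt
After WHERE (1 rows):
parts.owner | parts.dept | parts.city | parts.price | users.price | users.qty | users.tag | users.dept
alice | hr | NY | 10 | 10 | 4 | E | mkt
After SELECT (1 rows):
parts.city
NY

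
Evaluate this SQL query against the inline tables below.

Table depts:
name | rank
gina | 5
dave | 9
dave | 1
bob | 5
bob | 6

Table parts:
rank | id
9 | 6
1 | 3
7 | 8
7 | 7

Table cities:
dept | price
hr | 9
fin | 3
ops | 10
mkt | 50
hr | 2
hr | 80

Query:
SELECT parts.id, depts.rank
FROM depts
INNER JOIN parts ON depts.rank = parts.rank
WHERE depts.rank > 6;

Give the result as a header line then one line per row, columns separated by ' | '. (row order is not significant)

== RESULT ==
parts.id | depts.rank
6 | 9

Derivation:
After JOIN parts (2 rows):
depts.name | depts.rank | parts.rank | parts.id
dave | 9 | 9 | 6
dave | 1 | 1 | 3
After WHERE (1 rows):
depts.name | depts.rank | parts.rank | parts.id
dave | 9 | 9 | 6
After SELECT (1 rows):
parts.id | depts.rank
6 | 9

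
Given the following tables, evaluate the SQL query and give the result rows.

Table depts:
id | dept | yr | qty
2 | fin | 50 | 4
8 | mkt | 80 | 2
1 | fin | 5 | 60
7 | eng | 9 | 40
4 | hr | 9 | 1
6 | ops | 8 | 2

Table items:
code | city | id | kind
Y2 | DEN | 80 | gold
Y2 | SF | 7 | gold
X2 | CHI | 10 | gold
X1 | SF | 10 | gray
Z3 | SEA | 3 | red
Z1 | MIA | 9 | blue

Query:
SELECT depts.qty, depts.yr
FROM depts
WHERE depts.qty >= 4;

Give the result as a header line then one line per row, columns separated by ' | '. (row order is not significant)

After WHERE (3 rows):
depts.id | depts.dept | depts.yr | depts.qty
2 | fin | 50 | 4
1 | fin | 5 | 60
7 | eng | 9 | 40
After SELECT (3 rows):
depts.qty | depts.yr
4 | 50
60 | 5
40 | 9

== RESULT ==
depts.qty | depts.yr
4 | 50
60 | 5
40 | 9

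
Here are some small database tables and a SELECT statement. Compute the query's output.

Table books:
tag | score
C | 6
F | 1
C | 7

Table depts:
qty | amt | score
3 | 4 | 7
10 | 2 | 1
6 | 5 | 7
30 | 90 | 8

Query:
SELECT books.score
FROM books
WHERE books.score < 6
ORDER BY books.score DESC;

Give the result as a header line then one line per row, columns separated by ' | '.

== RESULT ==
books.score
1

Derivation:
After WHERE (1 rows):
books.tag | books.score
F | 1
After SELECT (1 rows):
books.score
1
After ORDER BY (1 rows):
books.score
1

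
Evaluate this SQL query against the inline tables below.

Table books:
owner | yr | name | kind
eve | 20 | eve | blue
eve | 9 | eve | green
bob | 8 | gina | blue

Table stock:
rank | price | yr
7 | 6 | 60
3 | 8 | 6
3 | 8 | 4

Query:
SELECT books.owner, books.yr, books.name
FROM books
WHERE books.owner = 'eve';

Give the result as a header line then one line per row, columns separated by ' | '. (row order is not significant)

== RESULT ==
books.owner | books.yr | books.name
eve | 20 | eve
eve | 9 | eve

Derivation:
After WHERE (2 rows):
books.owner | books.yr | books.name | books.kind
eve | 20 | eve | blue
eve | 9 | eve | green
After SELECT (2 rows):
books.owner | books.yr | books.name
eve | 20 | eve
eve | 9 | eve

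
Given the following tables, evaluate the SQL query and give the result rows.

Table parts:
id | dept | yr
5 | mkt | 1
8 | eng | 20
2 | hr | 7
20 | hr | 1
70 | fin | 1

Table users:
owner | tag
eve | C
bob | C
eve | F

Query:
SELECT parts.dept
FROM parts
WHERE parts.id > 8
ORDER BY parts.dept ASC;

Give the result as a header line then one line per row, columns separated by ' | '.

After WHERE (2 rows):
parts.id | parts.dept | parts.yr
20 | hr | 1
70 | fin | 1
After SELECT (2 rows):
parts.dept
hr
fin
After ORDER BY (2 rows):
parts.dept
fin
hr

== RESULT ==
parts.dept
fin
hr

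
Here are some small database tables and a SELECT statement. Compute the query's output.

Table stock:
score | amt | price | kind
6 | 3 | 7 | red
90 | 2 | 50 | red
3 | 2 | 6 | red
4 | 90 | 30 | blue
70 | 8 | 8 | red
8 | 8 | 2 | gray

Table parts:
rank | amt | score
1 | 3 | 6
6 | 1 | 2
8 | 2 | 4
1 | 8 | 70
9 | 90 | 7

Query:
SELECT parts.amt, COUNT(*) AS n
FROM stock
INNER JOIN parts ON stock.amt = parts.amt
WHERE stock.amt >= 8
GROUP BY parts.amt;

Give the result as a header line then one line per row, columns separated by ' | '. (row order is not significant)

== RESULT ==
parts.amt | n
90 | 1
8 | 2

Derivation:
After JOIN parts (6 rows):
stock.score | stock.amt | stock.price | stock.kind | parts.rank | parts.amt | parts.score
6 | 3 | 7 | red | 1 | 3 | 6
90 | 2 | 50 | red | 8 | 2 | 4
3 | 2 | 6 | red | 8 | 2 | 4
4 | 90 | 30 | blue | 9 | 90 | 7
70 | 8 | 8 | red | 1 | 8 | 70
8 | 8 | 2 | gray | 1 | 8 | 70
After WHERE (3 rows):
stock.score | stock.amt | stock.price | stock.kind | parts.rank | parts.amt | parts.score
4 | 90 | 30 | blue | 9 | 90 | 7
70 | 8 | 8 | red | 1 | 8 | 70
8 | 8 | 2 | gray | 1 | 8 | 70
After GROUP BY (2 rows):
parts.amt | n
90 | 1
8 | 2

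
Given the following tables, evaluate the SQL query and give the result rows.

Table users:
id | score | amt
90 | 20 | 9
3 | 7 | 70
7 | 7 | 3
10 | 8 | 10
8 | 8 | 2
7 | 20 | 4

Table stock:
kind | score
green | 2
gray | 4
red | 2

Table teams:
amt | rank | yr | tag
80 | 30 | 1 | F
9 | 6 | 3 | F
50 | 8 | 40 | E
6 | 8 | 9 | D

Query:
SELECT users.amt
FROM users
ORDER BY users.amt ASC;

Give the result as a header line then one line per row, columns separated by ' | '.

== RESULT ==
users.amt
2
3
4
9
10
70

Derivation:
After SELECT (6 rows):
users.amt
9
70
3
10
2
4
After ORDER BY (6 rows):
users.amt
2
3
4
9
10
70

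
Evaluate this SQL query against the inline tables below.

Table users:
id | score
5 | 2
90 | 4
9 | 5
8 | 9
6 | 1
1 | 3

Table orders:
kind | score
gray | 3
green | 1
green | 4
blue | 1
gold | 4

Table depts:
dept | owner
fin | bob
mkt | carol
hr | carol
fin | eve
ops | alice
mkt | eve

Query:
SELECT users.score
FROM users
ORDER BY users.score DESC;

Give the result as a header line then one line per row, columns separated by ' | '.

After SELECT (6 rows):
users.score
2
4
5
9
1
3
After ORDER BY (6 rows):
users.score
9
5
4
3
2
1

== RESULT ==
users.score
9
5
4
3
2
1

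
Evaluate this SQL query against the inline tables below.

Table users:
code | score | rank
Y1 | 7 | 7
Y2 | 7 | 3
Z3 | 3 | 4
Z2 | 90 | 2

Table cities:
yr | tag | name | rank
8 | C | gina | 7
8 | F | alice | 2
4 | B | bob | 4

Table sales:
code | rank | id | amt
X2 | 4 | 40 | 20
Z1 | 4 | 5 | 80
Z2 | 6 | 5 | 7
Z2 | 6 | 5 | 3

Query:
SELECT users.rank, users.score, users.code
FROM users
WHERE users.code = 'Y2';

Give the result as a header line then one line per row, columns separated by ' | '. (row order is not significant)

After WHERE (1 rows):
users.code | users.score | users.rank
Y2 | 7 | 3
After SELECT (1 rows):
users.rank | users.score | users.code
3 | 7 | Y2

== RESULT ==
users.rank | users.score | users.code
3 | 7 | Y2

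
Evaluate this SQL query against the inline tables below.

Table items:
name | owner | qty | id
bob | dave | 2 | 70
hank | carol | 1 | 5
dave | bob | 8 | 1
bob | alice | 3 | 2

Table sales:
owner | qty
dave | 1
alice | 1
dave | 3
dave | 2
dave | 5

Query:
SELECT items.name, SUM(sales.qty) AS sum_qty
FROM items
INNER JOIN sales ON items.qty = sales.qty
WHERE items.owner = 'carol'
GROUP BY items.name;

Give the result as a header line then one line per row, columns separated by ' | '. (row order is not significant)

== RESULT ==
items.name | sum_qty
hank | 2

Derivation:
After JOIN sales (4 rows):
items.name | items.owner | items.qty | items.id | sales.owner | sales.qty
bob | dave | 2 | 70 | dave | 2
hank | carol | 1 | 5 | dave | 1
hank | carol | 1 | 5 | alice | 1
bob | alice | 3 | 2 | dave | 3
After WHERE (2 rows):
items.name | items.owner | items.qty | items.id | sales.owner | sales.qty
hank | carol | 1 | 5 | dave | 1
hank | carol | 1 | 5 | alice | 1
After GROUP BY (1 rows):
items.name | sum_qty
hank | 2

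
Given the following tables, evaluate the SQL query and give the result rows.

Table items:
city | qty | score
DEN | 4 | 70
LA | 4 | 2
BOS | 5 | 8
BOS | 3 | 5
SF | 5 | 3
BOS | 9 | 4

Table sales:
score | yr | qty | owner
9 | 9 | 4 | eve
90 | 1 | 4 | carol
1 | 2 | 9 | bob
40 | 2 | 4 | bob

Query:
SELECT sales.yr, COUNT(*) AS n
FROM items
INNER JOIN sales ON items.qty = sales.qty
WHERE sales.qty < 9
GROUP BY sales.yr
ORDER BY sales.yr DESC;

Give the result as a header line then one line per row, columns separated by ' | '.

After JOIN sales (7 rows):
items.city | items.qty | items.score | sales.score | sales.yr | sales.qty | sales.owner
DEN | 4 | 70 | 9 | 9 | 4 | eve
DEN | 4 | 70 | 90 | 1 | 4 | carol
DEN | 4 | 70 | 40 | 2 | 4 | bob
LA | 4 | 2 | 9 | 9 | 4 | eve
LA | 4 | 2 | 90 | 1 | 4 | carol
LA | 4 | 2 | 40 | 2 | 4 | bob
BOS | 9 | 4 | 1 | 2 | 9 | bob
After WHERE (6 rows):
items.city | items.qty | items.score | sales.score | sales.yr | sales.qty | sales.owner
DEN | 4 | 70 | 9 | 9 | 4 | eve
DEN | 4 | 70 | 90 | 1 | 4 | carol
DEN | 4 | 70 | 40 | 2 | 4 | bob
LA | 4 | 2 | 9 | 9 | 4 | eve
LA | 4 | 2 | 90 | 1 | 4 | carol
LA | 4 | 2 | 40 | 2 | 4 | bob
After GROUP BY (3 rows):
sales.yr | n
9 | 2
1 | 2
2 | 2
After ORDER BY (3 rows):
sales.yr | n
9 | 2
2 | 2
1 | 2

== RESULT ==
sales.yr | n
9 | 2
2 | 2
1 | 2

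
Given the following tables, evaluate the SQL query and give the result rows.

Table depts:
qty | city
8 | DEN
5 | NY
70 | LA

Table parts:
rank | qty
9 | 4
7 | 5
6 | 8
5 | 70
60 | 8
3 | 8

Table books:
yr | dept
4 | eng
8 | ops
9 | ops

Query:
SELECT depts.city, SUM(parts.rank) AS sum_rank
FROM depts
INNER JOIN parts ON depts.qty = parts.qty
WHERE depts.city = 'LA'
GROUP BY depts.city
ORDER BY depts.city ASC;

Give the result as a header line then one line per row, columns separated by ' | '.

After JOIN parts (5 rows):
depts.qty | depts.city | parts.rank | parts.qty
8 | DEN | 6 | 8
8 | DEN | 60 | 8
8 | DEN | 3 | 8
5 | NY | 7 | 5
70 | LA | 5 | 70
After WHERE (1 rows):
depts.qty | depts.city | parts.rank | parts.qty
70 | LA | 5 | 70
After GROUP BY (1 rows):
depts.city | sum_rank
LA | 5
After ORDER BY (1 rows):
depts.city | sum_rank
LA | 5

== RESULT ==
depts.city | sum_rank
LA | 5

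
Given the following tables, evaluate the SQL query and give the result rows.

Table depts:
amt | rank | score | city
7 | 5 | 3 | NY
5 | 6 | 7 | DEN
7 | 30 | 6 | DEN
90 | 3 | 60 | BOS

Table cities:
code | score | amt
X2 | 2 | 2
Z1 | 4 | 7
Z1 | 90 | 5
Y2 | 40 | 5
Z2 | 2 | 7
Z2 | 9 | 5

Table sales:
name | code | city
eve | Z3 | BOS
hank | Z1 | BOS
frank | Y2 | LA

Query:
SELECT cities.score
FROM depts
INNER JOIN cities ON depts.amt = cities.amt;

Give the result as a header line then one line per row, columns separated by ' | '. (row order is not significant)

== RESULT ==
cities.score
4
2
90
40
9
4
2

Derivation:
After JOIN cities (7 rows):
depts.amt | depts.rank | depts.score | depts.city | cities.code | cities.score | cities.amt
7 | 5 | 3 | NY | Z1 | 4 | 7
7 | 5 | 3 | NY | Z2 | 2 | 7
5 | 6 | 7 | DEN | Z1 | 90 | 5
5 | 6 | 7 | DEN | Y2 | 40 | 5
5 | 6 | 7 | DEN | Z2 | 9 | 5
7 | 30 | 6 | DEN | Z1 | 4 | 7
7 | 30 | 6 | DEN | Z2 | 2 | 7
After SELECT (7 rows):
cities.score
4
2
90
40
9
4
2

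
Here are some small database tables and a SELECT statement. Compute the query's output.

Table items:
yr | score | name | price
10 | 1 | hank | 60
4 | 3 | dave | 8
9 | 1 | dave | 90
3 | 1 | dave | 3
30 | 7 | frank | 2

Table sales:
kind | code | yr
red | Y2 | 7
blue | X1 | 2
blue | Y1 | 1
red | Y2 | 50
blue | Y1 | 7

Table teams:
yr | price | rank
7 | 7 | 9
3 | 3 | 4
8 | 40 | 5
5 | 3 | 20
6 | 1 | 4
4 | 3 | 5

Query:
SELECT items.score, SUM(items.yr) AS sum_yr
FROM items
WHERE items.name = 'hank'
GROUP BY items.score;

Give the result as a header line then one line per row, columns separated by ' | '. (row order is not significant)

== RESULT ==
items.score | sum_yr
1 | 10

Derivation:
After WHERE (1 rows):
items.yr | items.score | items.name | items.price
10 | 1 | hank | 60
After GROUP BY (1 rows):
items.score | sum_yr
1 | 10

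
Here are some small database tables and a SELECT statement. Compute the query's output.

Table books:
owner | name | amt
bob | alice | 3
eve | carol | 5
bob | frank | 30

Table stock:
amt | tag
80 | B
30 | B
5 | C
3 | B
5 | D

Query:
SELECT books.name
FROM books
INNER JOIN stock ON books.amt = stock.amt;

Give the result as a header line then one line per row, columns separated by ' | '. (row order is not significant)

== RESULT ==
books.name
alice
carol
carol
frank

Derivation:
After JOIN stock (4 rows):
books.owner | books.name | books.amt | stock.amt | stock.tag
bob | alice | 3 | 3 | B
eve | carol | 5 | 5 | C
eve | carol | 5 | 5 | D
bob | frank | 30 | 30 | B
After SELECT (4 rows):
books.name
alice
carol
carol
frank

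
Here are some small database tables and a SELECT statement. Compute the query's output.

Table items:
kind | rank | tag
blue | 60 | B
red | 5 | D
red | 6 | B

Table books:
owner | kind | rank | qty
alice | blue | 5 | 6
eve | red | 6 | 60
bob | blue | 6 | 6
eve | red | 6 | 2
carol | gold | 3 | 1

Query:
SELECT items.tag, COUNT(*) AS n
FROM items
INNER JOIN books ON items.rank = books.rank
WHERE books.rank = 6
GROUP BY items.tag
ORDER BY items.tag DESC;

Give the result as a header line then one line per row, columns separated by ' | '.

After JOIN books (4 rows):
items.kind | items.rank | items.tag | books.owner | books.kind | books.rank | books.qty
red | 5 | D | alice | blue | 5 | 6
red | 6 | B | eve | red | 6 | 60
red | 6 | B | bob | blue | 6 | 6
red | 6 | B | eve | red | 6 | 2
After WHERE (3 rows):
items.kind | items.rank | items.tag | books.owner | books.kind | books.rank | books.qty
red | 6 | B | eve | red | 6 | 60
red | 6 | B | bob | blue | 6 | 6
red | 6 | B | eve | red | 6 | 2
After GROUP BY (1 rows):
items.tag | n
B | 3
After ORDER BY (1 rows):
items.tag | n
B | 3

== RESULT ==
items.tag | n
B | 3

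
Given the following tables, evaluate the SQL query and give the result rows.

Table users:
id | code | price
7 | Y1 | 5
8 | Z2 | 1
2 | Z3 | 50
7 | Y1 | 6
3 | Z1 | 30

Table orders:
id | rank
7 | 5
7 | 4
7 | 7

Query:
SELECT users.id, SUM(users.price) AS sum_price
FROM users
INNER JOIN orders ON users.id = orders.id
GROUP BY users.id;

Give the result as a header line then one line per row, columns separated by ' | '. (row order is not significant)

After JOIN orders (6 rows):
users.id | users.code | users.price | orders.id | orders.rank
7 | Y1 | 5 | 7 | 5
7 | Y1 | 5 | 7 | 4
7 | Y1 | 5 | 7 | 7
7 | Y1 | 6 | 7 | 5
7 | Y1 | 6 | 7 | 4
7 | Y1 | 6 | 7 | 7
After GROUP BY (1 rows):
users.id | sum_price
7 | 33

== RESULT ==
users.id | sum_price
7 | 33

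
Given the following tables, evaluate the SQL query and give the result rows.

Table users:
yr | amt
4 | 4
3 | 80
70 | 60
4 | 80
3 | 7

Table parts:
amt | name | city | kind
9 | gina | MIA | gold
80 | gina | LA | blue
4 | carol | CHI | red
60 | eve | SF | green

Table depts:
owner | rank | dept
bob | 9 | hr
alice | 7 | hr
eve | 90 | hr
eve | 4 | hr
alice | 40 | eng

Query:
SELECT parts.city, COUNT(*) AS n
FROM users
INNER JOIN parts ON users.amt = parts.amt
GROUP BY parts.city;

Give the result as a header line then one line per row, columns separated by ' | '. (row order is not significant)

After JOIN parts (4 rows):
users.yr | users.amt | parts.amt | parts.name | parts.city | parts.kind
4 | 4 | 4 | carol | CHI | red
3 | 80 | 80 | gina | LA | blue
70 | 60 | 60 | eve | SF | green
4 | 80 | 80 | gina | LA | blue
After GROUP BY (3 rows):
parts.city | n
CHI | 1
LA | 2
SF | 1

== RESULT ==
parts.city | n
CHI | 1
LA | 2
SF | 1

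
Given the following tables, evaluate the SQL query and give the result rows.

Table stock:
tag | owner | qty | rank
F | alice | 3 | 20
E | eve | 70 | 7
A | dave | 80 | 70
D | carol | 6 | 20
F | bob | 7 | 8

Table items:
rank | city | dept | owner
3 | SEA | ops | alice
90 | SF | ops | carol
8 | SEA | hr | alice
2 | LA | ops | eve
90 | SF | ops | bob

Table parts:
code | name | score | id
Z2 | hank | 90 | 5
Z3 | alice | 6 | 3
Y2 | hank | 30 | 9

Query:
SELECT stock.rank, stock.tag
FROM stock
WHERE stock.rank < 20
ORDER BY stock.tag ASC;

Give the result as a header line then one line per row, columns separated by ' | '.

After WHERE (2 rows):
stock.tag | stock.owner | stock.qty | stock.rank
E | eve | 70 | 7
F | bob | 7 | 8
After SELECT (2 rows):
stock.rank | stock.tag
7 | E
8 | F
After ORDER BY (2 rows):
stock.rank | stock.tag
7 | E
8 | F

== RESULT ==
stock.rank | stock.tag
7 | E
8 | F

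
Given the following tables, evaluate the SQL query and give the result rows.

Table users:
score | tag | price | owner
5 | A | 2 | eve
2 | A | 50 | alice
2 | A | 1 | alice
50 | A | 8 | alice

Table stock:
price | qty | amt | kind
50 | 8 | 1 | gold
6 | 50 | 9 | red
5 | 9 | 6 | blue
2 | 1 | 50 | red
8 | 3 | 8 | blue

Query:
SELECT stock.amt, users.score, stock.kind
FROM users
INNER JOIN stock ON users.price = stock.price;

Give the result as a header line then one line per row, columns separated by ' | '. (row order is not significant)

== RESULT ==
stock.amt | users.score | stock.kind
50 | 5 | red
1 | 2 | gold
8 | 50 | blue

Derivation:
After JOIN stock (3 rows):
users.score | users.tag | users.price | users.owner | stock.price | stock.qty | stock.amt | stock.kind
5 | A | 2 | eve | 2 | 1 | 50 | red
2 | A | 50 | alice | 50 | 8 | 1 | gold
50 | A | 8 | alice | 8 | 3 | 8 | blue
After SELECT (3 rows):
stock.amt | users.score | stock.kind
50 | 5 | red
1 | 2 | gold
8 | 50 | blue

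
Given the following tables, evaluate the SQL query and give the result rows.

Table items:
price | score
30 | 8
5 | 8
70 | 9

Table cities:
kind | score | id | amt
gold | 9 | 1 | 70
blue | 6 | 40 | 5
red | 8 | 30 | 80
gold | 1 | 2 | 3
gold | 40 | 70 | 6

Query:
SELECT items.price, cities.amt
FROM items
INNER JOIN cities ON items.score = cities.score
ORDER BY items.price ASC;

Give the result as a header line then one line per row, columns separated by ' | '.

== RESULT ==
items.price | cities.amt
5 | 80
30 | 80
70 | 70

Derivation:
After JOIN cities (3 rows):
items.price | items.score | cities.kind | cities.score | cities.id | cities.amt
30 | 8 | red | 8 | 30 | 80
5 | 8 | red | 8 | 30 | 80
70 | 9 | gold | 9 | 1 | 70
After SELECT (3 rows):
items.price | cities.amt
30 | 80
5 | 80
70 | 70
After ORDER BY (3 rows):
items.price | cities.amt
5 | 80
30 | 80
70 | 70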